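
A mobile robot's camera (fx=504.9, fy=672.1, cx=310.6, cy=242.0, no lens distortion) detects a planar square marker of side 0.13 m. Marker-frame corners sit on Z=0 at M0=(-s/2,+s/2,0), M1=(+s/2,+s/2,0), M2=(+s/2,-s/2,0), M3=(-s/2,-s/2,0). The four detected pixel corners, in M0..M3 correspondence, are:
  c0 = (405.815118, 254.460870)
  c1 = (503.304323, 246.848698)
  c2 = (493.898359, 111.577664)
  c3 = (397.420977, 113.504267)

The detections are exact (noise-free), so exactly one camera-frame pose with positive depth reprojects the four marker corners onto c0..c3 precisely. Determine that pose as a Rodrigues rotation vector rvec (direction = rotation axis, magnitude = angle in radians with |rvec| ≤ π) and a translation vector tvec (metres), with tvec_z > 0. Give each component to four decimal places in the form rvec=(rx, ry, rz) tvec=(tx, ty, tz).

rvec=(-0.0746, -0.1952, -0.0594) tvec=(0.1742, -0.0568, 0.6261)

Intrinsics K: fx=504.9, fy=672.1, cx=310.6, cy=242.0
Marker side s = 0.13 m; corners in marker frame (Z=0):
  M0 = (-0.0650, +0.0650, 0)
  M1 = (+0.0650, +0.0650, 0)
  M2 = (+0.0650, -0.0650, 0)
  M3 = (-0.0650, -0.0650, 0)
Detected image corners:
  c0 = (405.815118, 254.460870) px
  c1 = (503.304323, 246.848698) px
  c2 = (493.898359, 111.577664) px
  c3 = (397.420977, 113.504267) px
Planar DLT: solve 8×8 A·h = b for H (H[2,2]=1):
  H  [+886.83586 +19.49363 +451.06441]
  H  [+20.28877 +1042.18092 +181.06025]
  H  [+0.31290 -0.10897 +1.00000]
B = K⁻¹H; ‖b₁‖=1.597097, ‖b₂‖=1.597097; λ = 2/(‖b₁‖+‖b₂‖) = 0.626136, sign → tz>0 ⇒ λ=+0.626136
r₁ = λ·B[:,0] = (+0.97926,-0.05164,+0.19592); r₂ = λ·B[:,1] = (+0.06615,+0.99547,-0.06823)
r₃ = r₁×r₂ = (-0.19151,+0.07977,+0.97824); SVD([r₁ r₂ r₃]) → R = UVᵀ:
  R  [+0.97926 +0.06615 -0.19151]
  R  [-0.05164 +0.99547 +0.07977]
  R  [+0.19592 -0.06823 +0.97824]
t = (+0.17419, -0.05677, +0.62614) m
tr R = 2.952979; θ = arccos((tr R − 1)/2) = 0.217271 rad = 12.449°
axis k = ((R−Rᵀ)₃₂, (R−Rᵀ)₁₃, (R−Rᵀ)₂₁) / (2 sinθ) = (-0.343286, -0.898617, -0.273207)
rvec = θ·k = (-0.074586, -0.195244, -0.059360)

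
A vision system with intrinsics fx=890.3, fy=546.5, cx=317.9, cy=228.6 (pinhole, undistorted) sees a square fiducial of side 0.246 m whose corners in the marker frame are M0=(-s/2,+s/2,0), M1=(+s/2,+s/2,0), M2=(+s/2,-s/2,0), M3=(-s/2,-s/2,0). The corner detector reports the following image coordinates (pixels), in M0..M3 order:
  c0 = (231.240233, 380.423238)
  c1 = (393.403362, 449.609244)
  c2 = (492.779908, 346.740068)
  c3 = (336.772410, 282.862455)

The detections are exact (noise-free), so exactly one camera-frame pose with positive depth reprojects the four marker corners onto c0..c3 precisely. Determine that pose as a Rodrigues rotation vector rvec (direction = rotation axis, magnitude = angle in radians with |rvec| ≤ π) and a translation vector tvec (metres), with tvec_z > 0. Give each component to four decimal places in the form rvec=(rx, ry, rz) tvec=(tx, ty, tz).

rvec=(-0.2613, 0.0162, 0.5895) tvec=(0.0598, 0.2841, 1.1524)

Intrinsics K: fx=890.3, fy=546.5, cx=317.9, cy=228.6
Marker side s = 0.246 m; corners in marker frame (Z=0):
  M0 = (-0.1230, +0.1230, 0)
  M1 = (+0.1230, +0.1230, 0)
  M2 = (+0.1230, -0.1230, 0)
  M3 = (-0.1230, -0.1230, 0)
Detected image corners:
  c0 = (231.240233, 380.423238) px
  c1 = (393.403362, 449.609244) px
  c2 = (492.779908, 346.740068) px
  c3 = (336.772410, 282.862455) px
Planar DLT: solve 8×8 A·h = b for H (H[2,2]=1):
  H  [+618.12678 -491.97288 +364.09526]
  H  [+241.83130 +331.62078 +363.31311]
  H  [-0.07769 -0.20732 +1.00000]
B = K⁻¹H; ‖b₁‖=0.867751, ‖b₂‖=0.867751; λ = 2/(‖b₁‖+‖b₂‖) = 1.152405, sign → tz>0 ⇒ λ=+1.152405
r₁ = λ·B[:,0] = (+0.83207,+0.54740,-0.08952); r₂ = λ·B[:,1] = (-0.55150,+0.79923,-0.23892)
r₃ = r₁×r₂ = (-0.05923,+0.24817,+0.96690); SVD([r₁ r₂ r₃]) → R = UVᵀ:
  R  [+0.83207 -0.55150 -0.05923]
  R  [+0.54740 +0.79923 +0.24817]
  R  [-0.08952 -0.23892 +0.96690]
t = (+0.05980, +0.28407, +1.15240) m
tr R = 2.598202; θ = arccos((tr R − 1)/2) = 0.644998 rad = 36.956°
axis k = ((R−Rᵀ)₃₂, (R−Rᵀ)₁₃, (R−Rᵀ)₂₁) / (2 sinθ) = (-0.405102, +0.025193, +0.913924)
rvec = θ·k = (-0.261290, +0.016249, +0.589479)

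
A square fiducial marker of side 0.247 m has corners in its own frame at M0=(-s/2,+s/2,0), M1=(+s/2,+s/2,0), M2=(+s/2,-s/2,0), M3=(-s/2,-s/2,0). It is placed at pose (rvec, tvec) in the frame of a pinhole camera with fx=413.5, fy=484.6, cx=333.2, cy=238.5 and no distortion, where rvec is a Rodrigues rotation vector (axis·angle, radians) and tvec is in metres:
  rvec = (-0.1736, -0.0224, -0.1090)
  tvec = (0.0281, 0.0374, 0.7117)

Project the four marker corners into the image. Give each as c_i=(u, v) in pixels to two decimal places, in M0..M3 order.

c0=(284.40, 359.49) c1=(431.11, 339.81) c2=(410.22, 174.93) c3=(271.80, 191.71)

Intrinsics K: fx=413.5, fy=484.6, cx=333.2, cy=238.5
Marker side s = 0.247 m; corners in marker frame (Z=0):
  M0 = (-0.1235, +0.1235, 0)
  M1 = (+0.1235, +0.1235, 0)
  M2 = (+0.1235, -0.1235, 0)
  M3 = (-0.1235, -0.1235, 0)
rvec = (-0.1736, -0.0224, -0.1090), |rvec| = θ = 0.20620 rad = 11.815°
Rodrigues: sinθ=0.20474, 1−cosθ=0.02118; R = I + sinθ·[k]× + (1−cosθ)·[k]×²:
    [+0.99383 +0.11017 -0.01281]
    [-0.10629 +0.97907 +0.17359]
    [+0.03167 -0.17116 +0.98473]
t = (0.0281, 0.0374, 0.7117) m
M0: Pc = R·M0+t = (-0.08103, +0.17144, +0.68665); u = 413.5·(-0.08103)/0.68665 + 333.2 = 284.4024, v = 484.6·(+0.17144)/0.68665 + 238.5 = 359.4939
M1: Pc = R·M1+t = (+0.16444, +0.14519, +0.69447); u = 413.5·(+0.16444)/0.69447 + 333.2 = 431.1122, v = 484.6·(+0.14519)/0.69447 + 238.5 = 339.8111
M2: Pc = R·M2+t = (+0.13723, -0.09664, +0.73675); u = 413.5·(+0.13723)/0.73675 + 333.2 = 410.2217, v = 484.6·(-0.09664)/0.73675 + 238.5 = 174.9335
M3: Pc = R·M3+t = (-0.10824, -0.07039, +0.72893); u = 413.5·(-0.10824)/0.72893 + 333.2 = 271.7964, v = 484.6·(-0.07039)/0.72893 + 238.5 = 191.7054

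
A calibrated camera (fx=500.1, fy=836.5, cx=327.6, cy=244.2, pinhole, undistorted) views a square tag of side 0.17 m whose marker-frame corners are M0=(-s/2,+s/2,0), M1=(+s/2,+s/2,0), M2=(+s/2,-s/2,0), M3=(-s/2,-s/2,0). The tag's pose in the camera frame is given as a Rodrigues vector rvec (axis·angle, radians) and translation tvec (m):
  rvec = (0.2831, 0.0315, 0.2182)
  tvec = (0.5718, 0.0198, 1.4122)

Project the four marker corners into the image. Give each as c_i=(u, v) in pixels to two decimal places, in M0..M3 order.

c0=(491.65, 291.32) c1=(549.43, 312.91) c2=(569.86, 219.31) c3=(510.09, 196.99)

Intrinsics K: fx=500.1, fy=836.5, cx=327.6, cy=244.2
Marker side s = 0.17 m; corners in marker frame (Z=0):
  M0 = (-0.0850, +0.0850, 0)
  M1 = (+0.0850, +0.0850, 0)
  M2 = (+0.0850, -0.0850, 0)
  M3 = (-0.0850, -0.0850, 0)
rvec = (0.2831, 0.0315, 0.2182), |rvec| = θ = 0.35882 rad = 20.559°
Rodrigues: sinθ=0.35117, 1−cosθ=0.06369; R = I + sinθ·[k]× + (1−cosθ)·[k]×²:
    [+0.97596 -0.20914 +0.06138]
    [+0.21796 +0.93680 -0.27366]
    [-0.00027 +0.28046 +0.95986]
t = (0.5718, 0.0198, 1.4122) m
M0: Pc = R·M0+t = (+0.47107, +0.08090, +1.43606); u = 500.1·(+0.47107)/1.43606 + 327.6 = 491.6462, v = 836.5·(+0.08090)/1.43606 + 244.2 = 291.3249
M1: Pc = R·M1+t = (+0.63698, +0.11795, +1.43602); u = 500.1·(+0.63698)/1.43602 + 327.6 = 549.4315, v = 836.5·(+0.11795)/1.43602 + 244.2 = 312.9104
M2: Pc = R·M2+t = (+0.67253, -0.04130, +1.38834); u = 500.1·(+0.67253)/1.38834 + 327.6 = 569.8565, v = 836.5·(-0.04130)/1.38834 + 244.2 = 219.3149
M3: Pc = R·M3+t = (+0.50662, -0.07835, +1.38838); u = 500.1·(+0.50662)/1.38838 + 327.6 = 510.0861, v = 836.5·(-0.07835)/1.38838 + 244.2 = 196.9913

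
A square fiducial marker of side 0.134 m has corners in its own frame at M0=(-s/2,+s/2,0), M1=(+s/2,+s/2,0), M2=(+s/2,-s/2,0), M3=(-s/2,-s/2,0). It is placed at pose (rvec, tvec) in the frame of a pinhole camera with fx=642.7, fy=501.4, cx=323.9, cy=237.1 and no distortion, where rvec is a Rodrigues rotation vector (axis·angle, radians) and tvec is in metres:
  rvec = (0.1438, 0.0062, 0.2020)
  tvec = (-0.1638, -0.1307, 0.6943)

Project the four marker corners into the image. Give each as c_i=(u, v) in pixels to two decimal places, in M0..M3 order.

Intrinsics K: fx=642.7, fy=501.4, cx=323.9, cy=237.1
Marker side s = 0.134 m; corners in marker frame (Z=0):
  M0 = (-0.0670, +0.0670, 0)
  M1 = (+0.0670, +0.0670, 0)
  M2 = (+0.0670, -0.0670, 0)
  M3 = (-0.0670, -0.0670, 0)
rvec = (0.1438, 0.0062, 0.2020), |rvec| = θ = 0.24803 rad = 14.211°
Rodrigues: sinθ=0.24550, 1−cosθ=0.03060; R = I + sinθ·[k]× + (1−cosθ)·[k]×²:
    [+0.97968 -0.19949 +0.02059]
    [+0.20038 +0.96942 -0.14171]
    [+0.00831 +0.14295 +0.98969]
t = (-0.1638, -0.1307, 0.6943) m
M0: Pc = R·M0+t = (-0.24280, -0.07917, +0.70332); u = 642.7·(-0.24280)/0.70332 + 323.9 = 102.0232, v = 501.4·(-0.07917)/0.70332 + 237.1 = 180.6562
M1: Pc = R·M1+t = (-0.11153, -0.05232, +0.70443); u = 642.7·(-0.11153)/0.70443 + 323.9 = 222.1468, v = 501.4·(-0.05232)/0.70443 + 237.1 = 199.8572
M2: Pc = R·M2+t = (-0.08480, -0.18223, +0.68528); u = 642.7·(-0.08480)/0.68528 + 323.9 = 244.3734, v = 501.4·(-0.18223)/0.68528 + 237.1 = 103.7706
M3: Pc = R·M3+t = (-0.21607, -0.20908, +0.68417); u = 642.7·(-0.21607)/0.68417 + 323.9 = 120.9227, v = 501.4·(-0.20908)/0.68417 + 237.1 = 83.8756

c0=(102.02, 180.66) c1=(222.15, 199.86) c2=(244.37, 103.77) c3=(120.92, 83.88)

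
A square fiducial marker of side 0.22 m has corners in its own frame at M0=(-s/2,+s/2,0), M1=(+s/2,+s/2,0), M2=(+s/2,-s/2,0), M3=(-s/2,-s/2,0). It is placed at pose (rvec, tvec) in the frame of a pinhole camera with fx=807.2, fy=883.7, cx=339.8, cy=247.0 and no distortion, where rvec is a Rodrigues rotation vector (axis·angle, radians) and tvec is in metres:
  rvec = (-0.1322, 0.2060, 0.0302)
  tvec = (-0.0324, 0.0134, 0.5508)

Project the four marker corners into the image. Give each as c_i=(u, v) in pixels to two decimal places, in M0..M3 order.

c0=(130.85, 437.51) c1=(450.41, 460.48) c2=(458.91, 94.13) c3=(153.97, 100.51)

Intrinsics K: fx=807.2, fy=883.7, cx=339.8, cy=247.0
Marker side s = 0.22 m; corners in marker frame (Z=0):
  M0 = (-0.1100, +0.1100, 0)
  M1 = (+0.1100, +0.1100, 0)
  M2 = (+0.1100, -0.1100, 0)
  M3 = (-0.1100, -0.1100, 0)
rvec = (-0.1322, 0.2060, 0.0302), |rvec| = θ = 0.24663 rad = 14.131°
Rodrigues: sinθ=0.24413, 1−cosθ=0.03026; R = I + sinθ·[k]× + (1−cosθ)·[k]×²:
    [+0.97844 -0.04344 +0.20193]
    [+0.01635 +0.99085 +0.13396]
    [-0.20590 -0.12777 +0.97020]
t = (-0.0324, 0.0134, 0.5508) m
M0: Pc = R·M0+t = (-0.14481, +0.12060, +0.55939); u = 807.2·(-0.14481)/0.55939 + 339.8 = 130.8458, v = 883.7·(+0.12060)/0.55939 + 247.0 = 437.5100
M1: Pc = R·M1+t = (+0.07045, +0.12419, +0.51410); u = 807.2·(+0.07045)/0.51410 + 339.8 = 450.4148, v = 883.7·(+0.12419)/0.51410 + 247.0 = 460.4784
M2: Pc = R·M2+t = (+0.08001, -0.09380, +0.54221); u = 807.2·(+0.08001)/0.54221 + 339.8 = 458.9086, v = 883.7·(-0.09380)/0.54221 + 247.0 = 94.1296
M3: Pc = R·M3+t = (-0.13525, -0.09739, +0.58750); u = 807.2·(-0.13525)/0.58750 + 339.8 = 153.9746, v = 883.7·(-0.09739)/0.58750 + 247.0 = 100.5070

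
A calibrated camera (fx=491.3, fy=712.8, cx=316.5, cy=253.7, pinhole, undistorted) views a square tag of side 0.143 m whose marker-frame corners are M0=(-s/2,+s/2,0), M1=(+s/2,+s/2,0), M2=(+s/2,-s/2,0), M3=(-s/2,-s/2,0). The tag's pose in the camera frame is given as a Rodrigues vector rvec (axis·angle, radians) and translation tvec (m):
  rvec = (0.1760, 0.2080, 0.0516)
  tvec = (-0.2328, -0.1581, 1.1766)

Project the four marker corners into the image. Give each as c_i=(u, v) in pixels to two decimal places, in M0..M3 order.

c0=(192.01, 198.79) c1=(247.40, 203.44) c2=(247.86, 115.12) c3=(191.26, 112.52)

Intrinsics K: fx=491.3, fy=712.8, cx=316.5, cy=253.7
Marker side s = 0.143 m; corners in marker frame (Z=0):
  M0 = (-0.0715, +0.0715, 0)
  M1 = (+0.0715, +0.0715, 0)
  M2 = (+0.0715, -0.0715, 0)
  M3 = (-0.0715, -0.0715, 0)
rvec = (0.1760, 0.2080, 0.0516), |rvec| = θ = 0.27731 rad = 15.889°
Rodrigues: sinθ=0.27377, 1−cosθ=0.03821; R = I + sinθ·[k]× + (1−cosθ)·[k]×²:
    [+0.97718 -0.03275 +0.20986]
    [+0.06913 +0.98329 -0.16842]
    [-0.20083 +0.17908 +0.96312]
t = (-0.2328, -0.1581, 1.1766) m
M0: Pc = R·M0+t = (-0.30501, -0.09274, +1.20376); u = 491.3·(-0.30501)/1.20376 + 316.5 = 192.0141, v = 712.8·(-0.09274)/1.20376 + 253.7 = 198.7861
M1: Pc = R·M1+t = (-0.16527, -0.08285, +1.17505); u = 491.3·(-0.16527)/1.17505 + 316.5 = 247.3973, v = 712.8·(-0.08285)/1.17505 + 253.7 = 203.4406
M2: Pc = R·M2+t = (-0.16059, -0.22346, +1.14944); u = 491.3·(-0.16059)/1.14944 + 316.5 = 247.8597, v = 712.8·(-0.22346)/1.14944 + 253.7 = 115.1242
M3: Pc = R·M3+t = (-0.30033, -0.23335, +1.17815); u = 491.3·(-0.30033)/1.17815 + 316.5 = 191.2614, v = 712.8·(-0.23335)/1.17815 + 253.7 = 112.5214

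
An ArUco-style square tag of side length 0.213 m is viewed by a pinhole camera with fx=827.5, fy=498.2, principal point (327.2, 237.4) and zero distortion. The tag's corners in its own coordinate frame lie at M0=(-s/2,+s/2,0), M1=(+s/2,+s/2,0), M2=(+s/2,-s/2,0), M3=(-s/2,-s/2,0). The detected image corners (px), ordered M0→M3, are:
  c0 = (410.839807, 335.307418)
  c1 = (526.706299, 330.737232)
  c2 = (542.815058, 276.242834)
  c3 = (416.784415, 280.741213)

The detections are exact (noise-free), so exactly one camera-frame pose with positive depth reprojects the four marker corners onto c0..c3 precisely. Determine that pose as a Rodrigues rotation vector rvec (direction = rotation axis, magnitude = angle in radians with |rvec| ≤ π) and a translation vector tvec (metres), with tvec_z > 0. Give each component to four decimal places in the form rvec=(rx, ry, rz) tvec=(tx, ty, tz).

rvec=(0.6102, -0.0713, -0.0349) tvec=(0.2561, 0.2010, 1.4407)

Intrinsics K: fx=827.5, fy=498.2, cx=327.2, cy=237.4
Marker side s = 0.213 m; corners in marker frame (Z=0):
  M0 = (-0.1065, +0.1065, 0)
  M1 = (+0.1065, +0.1065, 0)
  M2 = (+0.1065, -0.1065, 0)
  M3 = (-0.1065, -0.1065, 0)
Detected image corners:
  c0 = (410.839807, 335.307418) px
  c1 = (526.706299, 330.737232) px
  c2 = (542.815058, 276.242834) px
  c3 = (416.784415, 280.741213) px
Planar DLT: solve 8×8 A·h = b for H (H[2,2]=1):
  H  [+585.45517 +136.95530 +474.30566]
  H  [-9.28266 +377.73859 +306.90373]
  H  [+0.03929 +0.39812 +1.00000]
B = K⁻¹H; ‖b₁‖=0.694085, ‖b₂‖=0.694085; λ = 2/(‖b₁‖+‖b₂‖) = 1.440747, sign → tz>0 ⇒ λ=+1.440747
r₁ = λ·B[:,0] = (+0.99695,-0.05382,+0.05660); r₂ = λ·B[:,1] = (+0.01165,+0.81906,+0.57359)
r₃ = r₁×r₂ = (-0.07723,-0.57118,+0.81718); SVD([r₁ r₂ r₃]) → R = UVᵀ:
  R  [+0.99695 +0.01165 -0.07723]
  R  [-0.05382 +0.81906 -0.57118]
  R  [+0.05660 +0.57359 +0.81718]
t = (+0.25612, +0.20100, +1.44075) m
tr R = 2.633187; θ = arccos((tr R − 1)/2) = 0.615312 rad = 35.255°
axis k = ((R−Rᵀ)₃₂, (R−Rᵀ)₁₃, (R−Rᵀ)₂₁) / (2 sinθ) = (+0.991637, -0.115929, -0.056707)
rvec = θ·k = (+0.610167, -0.071332, -0.034893)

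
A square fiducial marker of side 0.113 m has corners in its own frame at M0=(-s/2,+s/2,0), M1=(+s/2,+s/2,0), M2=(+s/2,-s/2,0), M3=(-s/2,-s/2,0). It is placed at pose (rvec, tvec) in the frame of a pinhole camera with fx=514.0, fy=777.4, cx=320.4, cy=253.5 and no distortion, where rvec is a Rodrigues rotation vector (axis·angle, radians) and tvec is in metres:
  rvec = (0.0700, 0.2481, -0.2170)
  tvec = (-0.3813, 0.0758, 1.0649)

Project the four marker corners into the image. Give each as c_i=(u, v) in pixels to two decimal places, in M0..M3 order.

Intrinsics K: fx=514.0, fy=777.4, cx=320.4, cy=253.5
Marker side s = 0.113 m; corners in marker frame (Z=0):
  M0 = (-0.0565, +0.0565, 0)
  M1 = (+0.0565, +0.0565, 0)
  M2 = (+0.0565, -0.0565, 0)
  M3 = (-0.0565, -0.0565, 0)
rvec = (0.0700, 0.2481, -0.2170), |rvec| = θ = 0.33696 rad = 19.306°
Rodrigues: sinθ=0.33062, 1−cosθ=0.05624; R = I + sinθ·[k]× + (1−cosθ)·[k]×²:
    [+0.94619 +0.22152 +0.23591]
    [-0.20432 +0.97425 -0.09535]
    [-0.25096 +0.04202 +0.96709]
t = (-0.3813, 0.0758, 1.0649) m
M0: Pc = R·M0+t = (-0.42224, +0.14239, +1.08145); u = 514.0·(-0.42224)/1.08145 + 320.4 = 119.7131, v = 777.4·(+0.14239)/1.08145 + 253.5 = 355.8560
M1: Pc = R·M1+t = (-0.31532, +0.11930, +1.05310); u = 514.0·(-0.31532)/1.05310 + 320.4 = 166.4948, v = 777.4·(+0.11930)/1.05310 + 253.5 = 341.5688
M2: Pc = R·M2+t = (-0.34036, +0.00921, +1.04835); u = 514.0·(-0.34036)/1.04835 + 320.4 = 153.5249, v = 777.4·(+0.00921)/1.04835 + 253.5 = 260.3304
M3: Pc = R·M3+t = (-0.44728, +0.03230, +1.07670); u = 514.0·(-0.44728)/1.07670 + 320.4 = 106.8785, v = 777.4·(+0.03230)/1.07670 + 253.5 = 276.8202

c0=(119.71, 355.86) c1=(166.49, 341.57) c2=(153.52, 260.33) c3=(106.88, 276.82)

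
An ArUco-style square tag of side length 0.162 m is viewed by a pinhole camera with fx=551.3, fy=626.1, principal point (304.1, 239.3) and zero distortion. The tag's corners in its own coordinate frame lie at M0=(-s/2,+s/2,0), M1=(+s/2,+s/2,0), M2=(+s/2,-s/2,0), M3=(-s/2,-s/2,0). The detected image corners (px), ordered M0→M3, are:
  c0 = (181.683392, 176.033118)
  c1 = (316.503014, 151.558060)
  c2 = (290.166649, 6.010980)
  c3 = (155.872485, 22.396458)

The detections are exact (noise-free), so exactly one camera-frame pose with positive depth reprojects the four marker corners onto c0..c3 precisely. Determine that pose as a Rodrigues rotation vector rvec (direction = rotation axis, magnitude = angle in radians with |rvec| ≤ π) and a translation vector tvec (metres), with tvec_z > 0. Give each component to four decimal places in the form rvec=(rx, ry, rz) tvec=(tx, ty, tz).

Intrinsics K: fx=551.3, fy=626.1, cx=304.1, cy=239.3
Marker side s = 0.162 m; corners in marker frame (Z=0):
  M0 = (-0.0810, +0.0810, 0)
  M1 = (+0.0810, +0.0810, 0)
  M2 = (+0.0810, -0.0810, 0)
  M3 = (-0.0810, -0.0810, 0)
Detected image corners:
  c0 = (181.683392, 176.033118) px
  c1 = (316.503014, 151.558060) px
  c2 = (290.166649, 6.010980) px
  c3 = (155.872485, 22.396458) px
Planar DLT: solve 8×8 A·h = b for H (H[2,2]=1):
  H  [+906.59669 +140.57164 +237.71979]
  H  [-97.28002 +915.05687 +88.20916]
  H  [+0.32200 -0.08650 +1.00000]
B = K⁻¹H; ‖b₁‖=1.527376, ‖b₂‖=1.527376; λ = 2/(‖b₁‖+‖b₂‖) = 0.654718, sign → tz>0 ⇒ λ=+0.654718
r₁ = λ·B[:,0] = (+0.96038,-0.18230,+0.21082); r₂ = λ·B[:,1] = (+0.19818,+0.97853,-0.05663)
r₃ = r₁×r₂ = (-0.19597,+0.09617,+0.97588); SVD([r₁ r₂ r₃]) → R = UVᵀ:
  R  [+0.96038 +0.19818 -0.19597]
  R  [-0.18230 +0.97853 +0.09617]
  R  [+0.21082 -0.05663 +0.97588]
t = (-0.07883, -0.15800, +0.65472) m
tr R = 2.914787; θ = arccos((tr R − 1)/2) = 0.292959 rad = 16.785°
axis k = ((R−Rᵀ)₃₂, (R−Rᵀ)₁₃, (R−Rᵀ)₂₁) / (2 sinθ) = (-0.264560, -0.704301, -0.658762)
rvec = θ·k = (-0.077505, -0.206332, -0.192991)

rvec=(-0.0775, -0.2063, -0.1930) tvec=(-0.0788, -0.1580, 0.6547)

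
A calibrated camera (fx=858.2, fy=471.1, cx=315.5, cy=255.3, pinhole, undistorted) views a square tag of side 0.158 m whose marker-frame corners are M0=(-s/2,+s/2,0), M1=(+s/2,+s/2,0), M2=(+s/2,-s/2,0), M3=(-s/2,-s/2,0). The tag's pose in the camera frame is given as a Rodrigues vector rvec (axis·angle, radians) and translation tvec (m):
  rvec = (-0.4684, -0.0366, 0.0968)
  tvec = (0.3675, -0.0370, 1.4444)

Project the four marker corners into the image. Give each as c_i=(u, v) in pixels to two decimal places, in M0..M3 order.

Intrinsics K: fx=858.2, fy=471.1, cx=315.5, cy=255.3
Marker side s = 0.158 m; corners in marker frame (Z=0):
  M0 = (-0.0790, +0.0790, 0)
  M1 = (+0.0790, +0.0790, 0)
  M2 = (+0.0790, -0.0790, 0)
  M3 = (-0.0790, -0.0790, 0)
rvec = (-0.4684, -0.0366, 0.0968), |rvec| = θ = 0.47970 rad = 27.485°
Rodrigues: sinθ=0.46151, 1−cosθ=0.11286; R = I + sinθ·[k]× + (1−cosθ)·[k]×²:
    [+0.99475 -0.08472 -0.05745]
    [+0.10154 +0.88779 +0.44890]
    [+0.01297 -0.45238 +0.89173]
t = (0.3675, -0.0370, 1.4444) m
M0: Pc = R·M0+t = (+0.28222, +0.02511, +1.40764); u = 858.2·(+0.28222)/1.40764 + 315.5 = 487.5635, v = 471.1·(+0.02511)/1.40764 + 255.3 = 263.7050
M1: Pc = R·M1+t = (+0.43939, +0.04116, +1.40969); u = 858.2·(+0.43939)/1.40969 + 315.5 = 582.9964, v = 471.1·(+0.04116)/1.40969 + 255.3 = 269.0542
M2: Pc = R·M2+t = (+0.45278, -0.09911, +1.48116); u = 858.2·(+0.45278)/1.48116 + 315.5 = 577.8439, v = 471.1·(-0.09911)/1.48116 + 255.3 = 223.7757
M3: Pc = R·M3+t = (+0.29561, -0.11516, +1.47911); u = 858.2·(+0.29561)/1.47911 + 315.5 = 487.0155, v = 471.1·(-0.11516)/1.47911 + 255.3 = 218.6223

c0=(487.56, 263.71) c1=(583.00, 269.05) c2=(577.84, 223.78) c3=(487.02, 218.62)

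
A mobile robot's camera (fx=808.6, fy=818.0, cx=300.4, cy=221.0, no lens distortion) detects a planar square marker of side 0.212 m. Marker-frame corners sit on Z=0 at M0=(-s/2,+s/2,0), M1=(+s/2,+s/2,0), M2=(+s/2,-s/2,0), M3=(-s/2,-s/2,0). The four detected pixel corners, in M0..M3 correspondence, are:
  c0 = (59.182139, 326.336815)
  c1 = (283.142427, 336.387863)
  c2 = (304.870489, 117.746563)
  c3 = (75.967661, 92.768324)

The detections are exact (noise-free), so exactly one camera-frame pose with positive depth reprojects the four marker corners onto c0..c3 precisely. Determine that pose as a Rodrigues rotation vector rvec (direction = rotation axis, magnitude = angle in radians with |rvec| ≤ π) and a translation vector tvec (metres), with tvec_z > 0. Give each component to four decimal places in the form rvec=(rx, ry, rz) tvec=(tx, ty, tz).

Intrinsics K: fx=808.6, fy=818.0, cx=300.4, cy=221.0
Marker side s = 0.212 m; corners in marker frame (Z=0):
  M0 = (-0.1060, +0.1060, 0)
  M1 = (+0.1060, +0.1060, 0)
  M2 = (+0.1060, -0.1060, 0)
  M3 = (-0.1060, -0.1060, 0)
Detected image corners:
  c0 = (59.182139, 326.336815) px
  c1 = (283.142427, 336.387863) px
  c2 = (304.870489, 117.746563) px
  c3 = (75.967661, 92.768324) px
Planar DLT: solve 8×8 A·h = b for H (H[2,2]=1):
  H  [+1122.41351 -67.95697 +184.27707]
  H  [+147.94547 +1093.48194 +220.13079]
  H  [+0.30145 +0.12860 +1.00000]
B = K⁻¹H; ‖b₁‖=1.314990, ‖b₂‖=1.314990; λ = 2/(‖b₁‖+‖b₂‖) = 0.760462, sign → tz>0 ⇒ λ=+0.760462
r₁ = λ·B[:,0] = (+0.97043,+0.07560,+0.22924); r₂ = λ·B[:,1] = (-0.10024,+0.99015,+0.09779)
r₃ = r₁×r₂ = (-0.21959,-0.11788,+0.96844); SVD([r₁ r₂ r₃]) → R = UVᵀ:
  R  [+0.97043 -0.10024 -0.21959]
  R  [+0.07560 +0.99015 -0.11788]
  R  [+0.22924 +0.09779 +0.96844]
t = (-0.10921, -0.00081, +0.76046) m
tr R = 2.929019; θ = arccos((tr R − 1)/2) = 0.267216 rad = 15.310°
axis k = ((R−Rᵀ)₃₂, (R−Rᵀ)₁₃, (R−Rᵀ)₂₁) / (2 sinθ) = (+0.408405, -0.849898, +0.332985)
rvec = θ·k = (+0.109132, -0.227107, +0.088979)

rvec=(0.1091, -0.2271, 0.0890) tvec=(-0.1092, -0.0008, 0.7605)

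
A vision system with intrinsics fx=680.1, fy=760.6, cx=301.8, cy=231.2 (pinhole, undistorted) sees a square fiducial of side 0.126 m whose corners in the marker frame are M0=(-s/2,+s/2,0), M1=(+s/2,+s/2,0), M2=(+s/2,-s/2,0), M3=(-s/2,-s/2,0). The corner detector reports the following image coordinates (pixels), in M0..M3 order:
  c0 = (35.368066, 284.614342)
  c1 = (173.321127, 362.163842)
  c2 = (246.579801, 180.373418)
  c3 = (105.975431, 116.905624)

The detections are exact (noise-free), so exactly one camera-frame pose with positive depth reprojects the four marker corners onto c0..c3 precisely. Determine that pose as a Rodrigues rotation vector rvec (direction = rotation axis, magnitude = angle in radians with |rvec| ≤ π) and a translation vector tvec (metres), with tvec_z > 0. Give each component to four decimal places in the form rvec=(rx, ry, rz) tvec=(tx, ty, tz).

rvec=(-0.1342, 0.2758, 0.4016) tvec=(-0.1207, 0.0018, 0.5013)

Intrinsics K: fx=680.1, fy=760.6, cx=301.8, cy=231.2
Marker side s = 0.126 m; corners in marker frame (Z=0):
  M0 = (-0.0630, +0.0630, 0)
  M1 = (+0.0630, +0.0630, 0)
  M2 = (+0.0630, -0.0630, 0)
  M3 = (-0.0630, -0.0630, 0)
Detected image corners:
  c0 = (35.368066, 284.614342) px
  c1 = (173.321127, 362.163842) px
  c2 = (246.579801, 180.373418) px
  c3 = (105.975431, 116.905624) px
Planar DLT: solve 8×8 A·h = b for H (H[2,2]=1):
  H  [+1024.14686 -591.32316 +138.10388]
  H  [+422.25326 +1349.85581 +233.91036]
  H  [-0.57970 -0.14832 +1.00000]
B = K⁻¹H; ‖b₁‖=1.994882, ‖b₂‖=1.994882; λ = 2/(‖b₁‖+‖b₂‖) = 0.501283, sign → tz>0 ⇒ λ=+0.501283
r₁ = λ·B[:,0] = (+0.88382,+0.36662,-0.29059); r₂ = λ·B[:,1] = (-0.40286,+0.91224,-0.07435)
r₃ = r₁×r₂ = (+0.23783,+0.18278,+0.95395); SVD([r₁ r₂ r₃]) → R = UVᵀ:
  R  [+0.88382 -0.40286 +0.23783]
  R  [+0.36662 +0.91224 +0.18278]
  R  [-0.29059 -0.07435 +0.95395]
t = (-0.12066, +0.00179, +0.50128) m
tr R = 2.750016; θ = arccos((tr R − 1)/2) = 0.505344 rad = 28.954°
axis k = ((R−Rᵀ)₃₂, (R−Rᵀ)₁₃, (R−Rᵀ)₂₁) / (2 sinθ) = (-0.265567, +0.545771, +0.794738)
rvec = θ·k = (-0.134202, +0.275802, +0.401616)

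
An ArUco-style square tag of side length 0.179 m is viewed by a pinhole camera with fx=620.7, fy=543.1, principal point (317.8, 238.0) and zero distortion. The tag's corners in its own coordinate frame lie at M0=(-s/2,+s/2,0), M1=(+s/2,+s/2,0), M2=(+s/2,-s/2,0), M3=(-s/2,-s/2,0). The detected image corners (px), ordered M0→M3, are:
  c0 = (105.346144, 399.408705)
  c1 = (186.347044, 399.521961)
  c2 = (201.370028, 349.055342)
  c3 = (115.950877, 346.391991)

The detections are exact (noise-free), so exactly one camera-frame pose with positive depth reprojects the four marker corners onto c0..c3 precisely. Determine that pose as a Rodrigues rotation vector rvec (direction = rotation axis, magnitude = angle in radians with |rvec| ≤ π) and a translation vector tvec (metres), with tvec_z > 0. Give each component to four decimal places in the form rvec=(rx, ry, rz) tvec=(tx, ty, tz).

rvec=(0.5332, -0.3335, 0.2106) tvec=(-0.3625, 0.3430, 1.3658)

Intrinsics K: fx=620.7, fy=543.1, cx=317.8, cy=238.0
Marker side s = 0.179 m; corners in marker frame (Z=0):
  M0 = (-0.0895, +0.0895, 0)
  M1 = (+0.0895, +0.0895, 0)
  M2 = (+0.0895, -0.0895, 0)
  M3 = (-0.0895, -0.0895, 0)
Detected image corners:
  c0 = (105.346144, 399.408705) px
  c1 = (186.347044, 399.521961) px
  c2 = (201.370028, 349.055342) px
  c3 = (115.950877, 346.391991) px
Planar DLT: solve 8×8 A·h = b for H (H[2,2]=1):
  H  [+505.02908 -20.47311 +153.05143]
  H  [+107.02010 +415.03012 +374.39283]
  H  [+0.26628 +0.33764 +1.00000]
B = K⁻¹H; ‖b₁‖=0.732196, ‖b₂‖=0.732196; λ = 2/(‖b₁‖+‖b₂‖) = 1.365755, sign → tz>0 ⇒ λ=+1.365755
r₁ = λ·B[:,0] = (+0.92504,+0.10976,+0.36367); r₂ = λ·B[:,1] = (-0.28115,+0.84161,+0.46113)
r₃ = r₁×r₂ = (-0.25545,-0.52881,+0.80938); SVD([r₁ r₂ r₃]) → R = UVᵀ:
  R  [+0.92504 -0.28115 -0.25545]
  R  [+0.10976 +0.84161 -0.52881]
  R  [+0.36367 +0.46113 +0.80938]
t = (-0.36250, +0.34299, +1.36575) m
tr R = 2.576036; θ = arccos((tr R − 1)/2) = 0.663214 rad = 37.999°
axis k = ((R−Rᵀ)₃₂, (R−Rᵀ)₁₃, (R−Rᵀ)₂₁) / (2 sinθ) = (+0.803980, -0.502819, +0.317475)
rvec = θ·k = (+0.533210, -0.333476, +0.210554)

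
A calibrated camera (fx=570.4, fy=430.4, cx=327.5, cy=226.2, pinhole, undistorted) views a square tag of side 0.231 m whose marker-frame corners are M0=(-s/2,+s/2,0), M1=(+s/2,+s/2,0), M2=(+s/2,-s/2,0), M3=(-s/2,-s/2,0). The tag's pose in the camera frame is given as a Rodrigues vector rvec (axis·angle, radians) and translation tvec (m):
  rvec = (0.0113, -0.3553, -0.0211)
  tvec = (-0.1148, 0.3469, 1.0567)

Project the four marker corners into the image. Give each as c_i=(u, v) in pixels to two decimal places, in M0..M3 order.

c0=(203.75, 422.74) c1=(325.22, 406.32) c2=(322.97, 316.13) c3=(200.91, 325.46)

Intrinsics K: fx=570.4, fy=430.4, cx=327.5, cy=226.2
Marker side s = 0.231 m; corners in marker frame (Z=0):
  M0 = (-0.1155, +0.1155, 0)
  M1 = (+0.1155, +0.1155, 0)
  M2 = (+0.1155, -0.1155, 0)
  M3 = (-0.1155, -0.1155, 0)
rvec = (0.0113, -0.3553, -0.0211), |rvec| = θ = 0.35611 rad = 20.403°
Rodrigues: sinθ=0.34863, 1−cosθ=0.06274; R = I + sinθ·[k]× + (1−cosθ)·[k]×²:
    [+0.93732 +0.01867 -0.34796]
    [-0.02264 +0.99972 -0.00735]
    [+0.34772 +0.01477 +0.93748]
t = (-0.1148, 0.3469, 1.0567) m
M0: Pc = R·M0+t = (-0.22090, +0.46498, +1.01824); u = 570.4·(-0.22090)/1.01824 + 327.5 = 203.7537, v = 430.4·(+0.46498)/1.01824 + 226.2 = 422.7427
M1: Pc = R·M1+t = (-0.00438, +0.45975, +1.09857); u = 570.4·(-0.00438)/1.09857 + 327.5 = 325.2245, v = 430.4·(+0.45975)/1.09857 + 226.2 = 406.3229
M2: Pc = R·M2+t = (-0.00870, +0.22882, +1.09516); u = 570.4·(-0.00870)/1.09516 + 327.5 = 322.9711, v = 430.4·(+0.22882)/1.09516 + 226.2 = 316.1261
M3: Pc = R·M3+t = (-0.22522, +0.23405, +1.01483); u = 570.4·(-0.22522)/1.01483 + 327.5 = 200.9135, v = 430.4·(+0.23405)/1.01483 + 226.2 = 325.4620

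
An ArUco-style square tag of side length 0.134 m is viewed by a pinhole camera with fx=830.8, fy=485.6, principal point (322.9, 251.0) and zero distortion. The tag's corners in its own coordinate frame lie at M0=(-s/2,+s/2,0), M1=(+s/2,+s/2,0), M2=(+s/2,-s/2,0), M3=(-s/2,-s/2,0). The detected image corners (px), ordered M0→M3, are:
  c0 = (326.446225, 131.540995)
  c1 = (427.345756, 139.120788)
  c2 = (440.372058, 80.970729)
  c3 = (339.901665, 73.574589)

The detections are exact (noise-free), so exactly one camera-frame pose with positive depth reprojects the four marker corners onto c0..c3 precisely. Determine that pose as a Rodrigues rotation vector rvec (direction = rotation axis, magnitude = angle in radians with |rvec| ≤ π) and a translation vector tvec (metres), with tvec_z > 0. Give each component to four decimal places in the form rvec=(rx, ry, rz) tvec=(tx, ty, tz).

Intrinsics K: fx=830.8, fy=485.6, cx=322.9, cy=251.0
Marker side s = 0.134 m; corners in marker frame (Z=0):
  M0 = (-0.0670, +0.0670, 0)
  M1 = (+0.0670, +0.0670, 0)
  M2 = (+0.0670, -0.0670, 0)
  M3 = (-0.0670, -0.0670, 0)
Detected image corners:
  c0 = (326.446225, 131.540995) px
  c1 = (427.345756, 139.120788) px
  c2 = (440.372058, 80.970729) px
  c3 = (339.901665, 73.574589) px
Planar DLT: solve 8×8 A·h = b for H (H[2,2]=1):
  H  [+744.02125 -111.98046 +383.46696]
  H  [+53.84003 +429.62022 +106.23020]
  H  [-0.01918 -0.03433 +1.00000]
B = K⁻¹H; ‖b₁‖=0.911246, ‖b₂‖=0.911246; λ = 2/(‖b₁‖+‖b₂‖) = 1.097398, sign → tz>0 ⇒ λ=+1.097398
r₁ = λ·B[:,0] = (+0.99095,+0.13255,-0.02105); r₂ = λ·B[:,1] = (-0.13327,+0.99036,-0.03767)
r₃ = r₁×r₂ = (+0.01585,+0.04014,+0.99907); SVD([r₁ r₂ r₃]) → R = UVᵀ:
  R  [+0.99095 -0.13327 +0.01585]
  R  [+0.13255 +0.99036 +0.04014]
  R  [-0.02105 -0.03767 +0.99907]
t = (+0.08000, -0.32716, +1.09740) m
tr R = 2.980384; θ = arccos((tr R − 1)/2) = 0.140170 rad = 8.031°
axis k = ((R−Rᵀ)₃₂, (R−Rᵀ)₁₃, (R−Rᵀ)₂₁) / (2 sinθ) = (-0.278467, +0.132047, +0.951325)
rvec = θ·k = (-0.039033, +0.018509, +0.133348)

rvec=(-0.0390, 0.0185, 0.1333) tvec=(0.0800, -0.3272, 1.0974)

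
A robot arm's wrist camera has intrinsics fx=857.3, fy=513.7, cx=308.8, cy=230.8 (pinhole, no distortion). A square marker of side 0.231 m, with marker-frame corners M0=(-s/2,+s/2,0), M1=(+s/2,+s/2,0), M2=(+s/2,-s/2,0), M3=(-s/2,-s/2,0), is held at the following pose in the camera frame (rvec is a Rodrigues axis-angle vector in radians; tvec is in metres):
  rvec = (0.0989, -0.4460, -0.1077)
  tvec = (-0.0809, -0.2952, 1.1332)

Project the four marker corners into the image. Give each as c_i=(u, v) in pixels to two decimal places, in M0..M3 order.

Intrinsics K: fx=857.3, fy=513.7, cx=308.8, cy=230.8
Marker side s = 0.231 m; corners in marker frame (Z=0):
  M0 = (-0.1155, +0.1155, 0)
  M1 = (+0.1155, +0.1155, 0)
  M2 = (+0.1155, -0.1155, 0)
  M3 = (-0.1155, -0.1155, 0)
rvec = (0.0989, -0.4460, -0.1077), |rvec| = θ = 0.46936 rad = 26.892°
Rodrigues: sinθ=0.45231, 1−cosθ=0.10814; R = I + sinθ·[k]× + (1−cosθ)·[k]×²:
    [+0.89666 +0.08214 -0.43503]
    [-0.12544 +0.98950 -0.07173]
    [+0.42458 +0.11889 +0.89755]
t = (-0.0809, -0.2952, 1.1332) m
M0: Pc = R·M0+t = (-0.17498, -0.16642, +1.09789); u = 857.3·(-0.17498)/1.09789 + 308.8 = 172.1672, v = 513.7·(-0.16642)/1.09789 + 230.8 = 152.9310
M1: Pc = R·M1+t = (+0.03215, -0.19540, +1.19597); u = 857.3·(+0.03215)/1.19597 + 308.8 = 331.8466, v = 513.7·(-0.19540)/1.19597 + 230.8 = 146.8703
M2: Pc = R·M2+t = (+0.01318, -0.42398, +1.16851); u = 857.3·(+0.01318)/1.16851 + 308.8 = 318.4680, v = 513.7·(-0.42398)/1.16851 + 230.8 = 44.4112
M3: Pc = R·M3+t = (-0.19395, -0.39500, +1.07043); u = 857.3·(-0.19395)/1.07043 + 308.8 = 153.4660, v = 513.7·(-0.39500)/1.07043 + 230.8 = 41.2396

c0=(172.17, 152.93) c1=(331.85, 146.87) c2=(318.47, 44.41) c3=(153.47, 41.24)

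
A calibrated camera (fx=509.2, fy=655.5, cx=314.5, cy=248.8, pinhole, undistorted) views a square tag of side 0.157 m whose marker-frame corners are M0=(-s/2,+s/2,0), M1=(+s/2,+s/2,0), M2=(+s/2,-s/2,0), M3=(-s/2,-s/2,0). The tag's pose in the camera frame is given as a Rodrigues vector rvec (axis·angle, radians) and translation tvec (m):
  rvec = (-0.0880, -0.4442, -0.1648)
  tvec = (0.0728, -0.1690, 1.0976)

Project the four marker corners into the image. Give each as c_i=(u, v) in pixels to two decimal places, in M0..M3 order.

Intrinsics K: fx=509.2, fy=655.5, cx=314.5, cy=248.8
Marker side s = 0.157 m; corners in marker frame (Z=0):
  M0 = (-0.0785, +0.0785, 0)
  M1 = (+0.0785, +0.0785, 0)
  M2 = (+0.0785, -0.0785, 0)
  M3 = (-0.0785, -0.0785, 0)
rvec = (-0.0880, -0.4442, -0.1648), |rvec| = θ = 0.48189 rad = 27.610°
Rodrigues: sinθ=0.46345, 1−cosθ=0.11388; R = I + sinθ·[k]× + (1−cosθ)·[k]×²:
    [+0.88992 +0.17766 -0.42009]
    [-0.13933 +0.98288 +0.12053]
    [+0.43432 -0.04873 +0.89944]
t = (0.0728, -0.1690, 1.0976) m
M0: Pc = R·M0+t = (+0.01689, -0.08091, +1.05968); u = 509.2·(+0.01689)/1.05968 + 314.5 = 322.6151, v = 655.5·(-0.08091)/1.05968 + 248.8 = 198.7526
M1: Pc = R·M1+t = (+0.15661, -0.10278, +1.12787); u = 509.2·(+0.15661)/1.12787 + 314.5 = 385.2028, v = 655.5·(-0.10278)/1.12787 + 248.8 = 189.0654
M2: Pc = R·M2+t = (+0.12871, -0.25709, +1.13552); u = 509.2·(+0.12871)/1.13552 + 314.5 = 372.2182, v = 655.5·(-0.25709)/1.13552 + 248.8 = 100.3880
M3: Pc = R·M3+t = (-0.01101, -0.23522, +1.06733); u = 509.2·(-0.01101)/1.06733 + 314.5 = 309.2496, v = 655.5·(-0.23522)/1.06733 + 248.8 = 104.3405

c0=(322.62, 198.75) c1=(385.20, 189.07) c2=(372.22, 100.39) c3=(309.25, 104.34)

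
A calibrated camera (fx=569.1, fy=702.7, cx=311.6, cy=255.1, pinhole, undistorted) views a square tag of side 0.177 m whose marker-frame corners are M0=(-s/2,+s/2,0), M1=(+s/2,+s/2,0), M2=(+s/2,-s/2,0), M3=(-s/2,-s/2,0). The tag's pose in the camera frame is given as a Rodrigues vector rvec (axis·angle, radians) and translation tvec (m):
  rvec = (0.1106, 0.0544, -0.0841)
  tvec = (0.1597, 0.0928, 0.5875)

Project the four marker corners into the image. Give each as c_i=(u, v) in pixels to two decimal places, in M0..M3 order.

Intrinsics K: fx=569.1, fy=702.7, cx=311.6, cy=255.1
Marker side s = 0.177 m; corners in marker frame (Z=0):
  M0 = (-0.0885, +0.0885, 0)
  M1 = (+0.0885, +0.0885, 0)
  M2 = (+0.0885, -0.0885, 0)
  M3 = (-0.0885, -0.0885, 0)
rvec = (0.1106, 0.0544, -0.0841), |rvec| = θ = 0.14921 rad = 8.549°
Rodrigues: sinθ=0.14866, 1−cosθ=0.01111; R = I + sinθ·[k]× + (1−cosθ)·[k]×²:
    [+0.99499 +0.08679 +0.04956]
    [-0.08079 +0.99037 -0.11247]
    [-0.05884 +0.10791 +0.99242]
t = (0.1597, 0.0928, 0.5875) m
M0: Pc = R·M0+t = (+0.07932, +0.18760, +0.60226); u = 569.1·(+0.07932)/0.60226 + 311.6 = 386.5569, v = 702.7·(+0.18760)/0.60226 + 255.1 = 473.9838
M1: Pc = R·M1+t = (+0.25544, +0.17330, +0.59184); u = 569.1·(+0.25544)/0.59184 + 311.6 = 557.2223, v = 702.7·(+0.17330)/0.59184 + 255.1 = 460.8581
M2: Pc = R·M2+t = (+0.24008, -0.00200, +0.57274); u = 569.1·(+0.24008)/0.57274 + 311.6 = 550.1489, v = 702.7·(-0.00200)/0.57274 + 255.1 = 252.6501
M3: Pc = R·M3+t = (+0.06396, +0.01230, +0.58316); u = 569.1·(+0.06396)/0.58316 + 311.6 = 374.0202, v = 702.7·(+0.01230)/0.58316 + 255.1 = 269.9240

c0=(386.56, 473.98) c1=(557.22, 460.86) c2=(550.15, 252.65) c3=(374.02, 269.92)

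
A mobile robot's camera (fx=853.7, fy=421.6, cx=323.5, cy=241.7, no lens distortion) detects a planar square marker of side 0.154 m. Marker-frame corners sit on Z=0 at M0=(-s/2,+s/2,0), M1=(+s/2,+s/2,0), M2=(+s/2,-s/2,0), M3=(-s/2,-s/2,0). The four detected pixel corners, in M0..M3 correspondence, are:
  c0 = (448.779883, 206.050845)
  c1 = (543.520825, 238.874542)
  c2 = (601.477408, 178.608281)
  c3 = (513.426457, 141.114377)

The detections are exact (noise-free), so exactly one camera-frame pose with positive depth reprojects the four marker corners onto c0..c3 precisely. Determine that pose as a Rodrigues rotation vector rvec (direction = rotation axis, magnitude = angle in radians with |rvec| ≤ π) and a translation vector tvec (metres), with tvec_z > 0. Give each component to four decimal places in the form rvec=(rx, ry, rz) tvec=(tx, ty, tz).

rvec=(0.0263, -0.5364, 0.4813) tvec=(0.2192, -0.1082, 0.9108)

Intrinsics K: fx=853.7, fy=421.6, cx=323.5, cy=241.7
Marker side s = 0.154 m; corners in marker frame (Z=0):
  M0 = (-0.0770, +0.0770, 0)
  M1 = (+0.0770, +0.0770, 0)
  M2 = (+0.0770, -0.0770, 0)
  M3 = (-0.0770, -0.0770, 0)
Detected image corners:
  c0 = (448.779883, 206.050845) px
  c1 = (543.520825, 238.874542) px
  c2 = (601.477408, 178.608281) px
  c3 = (513.426457, 141.114377) px
Planar DLT: solve 8×8 A·h = b for H (H[2,2]=1):
  H  [+880.81673 -454.69731 +528.97943]
  H  [+332.76447 +384.98254 +191.63751]
  H  [+0.54578 -0.10924 +1.00000]
B = K⁻¹H; ‖b₁‖=1.097892, ‖b₂‖=1.097892; λ = 2/(‖b₁‖+‖b₂‖) = 0.910836, sign → tz>0 ⇒ λ=+0.910836
r₁ = λ·B[:,0] = (+0.75139,+0.43392,+0.49712); r₂ = λ·B[:,1] = (-0.44742,+0.88877,-0.09950)
r₃ = r₁×r₂ = (-0.48500,-0.14766,+0.86196); SVD([r₁ r₂ r₃]) → R = UVᵀ:
  R  [+0.75139 -0.44742 -0.48500]
  R  [+0.43392 +0.88877 -0.14766]
  R  [+0.49712 -0.09950 +0.86196]
t = (+0.21923, -0.10816, +0.91084) m
tr R = 2.502118; θ = arccos((tr R − 1)/2) = 0.721132 rad = 41.318°
axis k = ((R−Rᵀ)₃₂, (R−Rᵀ)₁₃, (R−Rᵀ)₂₁) / (2 sinθ) = (+0.036472, -0.743764, +0.667447)
rvec = θ·k = (+0.026301, -0.536352, +0.481317)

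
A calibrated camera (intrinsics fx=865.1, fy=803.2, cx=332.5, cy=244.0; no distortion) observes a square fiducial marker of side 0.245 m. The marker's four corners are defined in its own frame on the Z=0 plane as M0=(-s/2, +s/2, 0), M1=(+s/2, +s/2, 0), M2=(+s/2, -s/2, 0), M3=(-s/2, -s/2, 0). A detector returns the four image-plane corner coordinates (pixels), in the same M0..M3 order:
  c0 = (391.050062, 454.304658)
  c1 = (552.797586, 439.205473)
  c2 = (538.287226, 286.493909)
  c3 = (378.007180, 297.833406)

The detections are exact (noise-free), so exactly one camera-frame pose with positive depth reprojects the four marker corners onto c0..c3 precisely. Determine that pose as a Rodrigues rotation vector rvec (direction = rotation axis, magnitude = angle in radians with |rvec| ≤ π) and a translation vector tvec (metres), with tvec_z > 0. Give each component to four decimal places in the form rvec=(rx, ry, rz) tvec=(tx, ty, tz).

rvec=(-0.0625, -0.1203, -0.0708) tvec=(0.1973, 0.1990, 1.2790)

Intrinsics K: fx=865.1, fy=803.2, cx=332.5, cy=244.0
Marker side s = 0.245 m; corners in marker frame (Z=0):
  M0 = (-0.1225, +0.1225, 0)
  M1 = (+0.1225, +0.1225, 0)
  M2 = (+0.1225, -0.1225, 0)
  M3 = (-0.1225, -0.1225, 0)
Detected image corners:
  c0 = (391.050062, 454.304658) px
  c1 = (552.797586, 439.205473) px
  c2 = (538.287226, 286.493909) px
  c3 = (378.007180, 297.833406) px
Planar DLT: solve 8×8 A·h = b for H (H[2,2]=1):
  H  [+701.54084 +35.17142 +465.93795]
  H  [-18.67222 +614.13647 +368.95261]
  H  [+0.09539 -0.04536 +1.00000]
B = K⁻¹H; ‖b₁‖=0.781874, ‖b₂‖=0.781874; λ = 2/(‖b₁‖+‖b₂‖) = 1.278979, sign → tz>0 ⇒ λ=+1.278979
r₁ = λ·B[:,0] = (+0.99028,-0.06679,+0.12200); r₂ = λ·B[:,1] = (+0.07430,+0.99555,-0.05802)
r₃ = r₁×r₂ = (-0.11758,+0.06652,+0.99083); SVD([r₁ r₂ r₃]) → R = UVᵀ:
  R  [+0.99028 +0.07430 -0.11758]
  R  [-0.06679 +0.99555 +0.06652]
  R  [+0.12200 -0.05802 +0.99083]
t = (+0.19728, +0.19897, +1.27898) m
tr R = 2.976661; θ = arccos((tr R − 1)/2) = 0.152921 rad = 8.762°
axis k = ((R−Rᵀ)₃₂, (R−Rᵀ)₁₃, (R−Rᵀ)₂₁) / (2 sinθ) = (-0.408772, -0.786400, -0.463121)
rvec = θ·k = (-0.062510, -0.120257, -0.070821)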